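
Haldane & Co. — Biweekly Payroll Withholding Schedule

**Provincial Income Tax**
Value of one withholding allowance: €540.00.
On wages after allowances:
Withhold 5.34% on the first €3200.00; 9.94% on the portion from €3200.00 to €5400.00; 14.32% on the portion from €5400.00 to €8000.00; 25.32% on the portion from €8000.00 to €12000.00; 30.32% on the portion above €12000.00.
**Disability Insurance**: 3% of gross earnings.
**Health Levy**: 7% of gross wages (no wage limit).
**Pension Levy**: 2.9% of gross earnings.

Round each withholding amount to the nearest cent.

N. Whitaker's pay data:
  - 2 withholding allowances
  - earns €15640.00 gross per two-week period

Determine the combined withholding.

€4568.43

Provincial Income Tax: taxable = €15640.00 − 2×€540.00 = €14560.00
  €1774.68 + 30.32% × (€14560.00 − €12000.00) = €1774.68 + 30.32% × €2560.00 = €2550.87
Disability Insurance: 3% × €15640.00 = €469.20
Health Levy: 7% × €15640.00 = €1094.80
Pension Levy: 2.9% × €15640.00 = €453.56
Total: €2550.87 + €469.20 + €1094.80 + €453.56 = €4568.43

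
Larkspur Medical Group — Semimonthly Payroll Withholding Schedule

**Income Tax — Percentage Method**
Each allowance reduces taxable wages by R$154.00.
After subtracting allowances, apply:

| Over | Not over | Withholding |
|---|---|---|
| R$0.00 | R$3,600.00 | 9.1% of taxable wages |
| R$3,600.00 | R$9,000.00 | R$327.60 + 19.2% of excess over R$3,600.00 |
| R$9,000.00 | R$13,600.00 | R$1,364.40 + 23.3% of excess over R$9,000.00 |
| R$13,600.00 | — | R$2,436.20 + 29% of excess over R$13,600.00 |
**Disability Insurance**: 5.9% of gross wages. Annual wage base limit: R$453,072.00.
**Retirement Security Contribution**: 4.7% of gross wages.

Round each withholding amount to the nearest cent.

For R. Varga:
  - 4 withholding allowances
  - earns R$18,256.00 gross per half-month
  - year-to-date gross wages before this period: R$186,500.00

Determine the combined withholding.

Income Tax: taxable = R$18,256.00 − 4×R$154.00 = R$17,640.00
  R$2,436.20 + 29% × (R$17,640.00 − R$13,600.00) = R$2,436.20 + 29% × R$4,040.00 = R$3,607.80
Disability Insurance: 5.9% × R$18,256.00 = R$1,077.10
Retirement Security Contribution: 4.7% × R$18,256.00 = R$858.03
Total: R$3,607.80 + R$1,077.10 + R$858.03 = R$5,542.93

R$5,542.93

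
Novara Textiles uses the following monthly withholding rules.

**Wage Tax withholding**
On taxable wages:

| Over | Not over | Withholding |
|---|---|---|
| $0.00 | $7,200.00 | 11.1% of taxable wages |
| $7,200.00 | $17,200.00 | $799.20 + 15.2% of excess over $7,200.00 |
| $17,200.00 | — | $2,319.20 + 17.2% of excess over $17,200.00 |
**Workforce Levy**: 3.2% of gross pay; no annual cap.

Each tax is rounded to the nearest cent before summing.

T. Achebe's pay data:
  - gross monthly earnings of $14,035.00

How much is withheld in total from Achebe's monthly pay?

Wage Tax: taxable = $14,035.00
  $799.20 + 15.2% × ($14,035.00 − $7,200.00) = $799.20 + 15.2% × $6,835.00 = $1,838.12
Workforce Levy: 3.2% × $14,035.00 = $449.12
Total: $1,838.12 + $449.12 = $2,287.24

$2,287.24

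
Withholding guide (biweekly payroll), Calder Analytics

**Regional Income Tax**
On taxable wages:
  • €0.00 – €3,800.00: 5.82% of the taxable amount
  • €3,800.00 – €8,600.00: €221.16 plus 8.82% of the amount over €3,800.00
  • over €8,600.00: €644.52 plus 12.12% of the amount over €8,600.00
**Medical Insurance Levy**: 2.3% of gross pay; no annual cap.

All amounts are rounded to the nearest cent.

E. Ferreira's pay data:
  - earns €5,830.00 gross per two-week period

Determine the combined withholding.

€534.30

Regional Income Tax: taxable = €5,830.00
  €221.16 + 8.82% × (€5,830.00 − €3,800.00) = €221.16 + 8.82% × €2,030.00 = €400.21
Medical Insurance Levy: 2.3% × €5,830.00 = €134.09
Total: €400.21 + €134.09 = €534.30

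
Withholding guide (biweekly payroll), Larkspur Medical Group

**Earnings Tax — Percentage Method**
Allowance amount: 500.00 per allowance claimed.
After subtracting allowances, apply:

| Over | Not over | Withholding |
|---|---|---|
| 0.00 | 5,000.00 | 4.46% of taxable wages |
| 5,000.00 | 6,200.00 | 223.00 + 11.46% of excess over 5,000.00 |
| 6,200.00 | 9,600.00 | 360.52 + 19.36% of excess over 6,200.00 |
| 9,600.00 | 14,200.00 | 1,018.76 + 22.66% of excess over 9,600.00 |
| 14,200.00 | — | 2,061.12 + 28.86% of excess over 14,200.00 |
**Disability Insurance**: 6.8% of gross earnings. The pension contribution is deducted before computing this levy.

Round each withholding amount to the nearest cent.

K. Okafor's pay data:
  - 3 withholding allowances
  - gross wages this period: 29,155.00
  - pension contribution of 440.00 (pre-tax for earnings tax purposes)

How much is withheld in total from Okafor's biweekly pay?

7,769.87

Earnings Tax: taxable = 29,155.00 − 440.00 − 3×500.00 = 27,215.00
  2,061.12 + 28.86% × (27,215.00 − 14,200.00) = 2,061.12 + 28.86% × 13,015.00 = 5,817.25
Disability Insurance: 6.8% × 28,715.00 = 1,952.62
Total: 5,817.25 + 1,952.62 = 7,769.87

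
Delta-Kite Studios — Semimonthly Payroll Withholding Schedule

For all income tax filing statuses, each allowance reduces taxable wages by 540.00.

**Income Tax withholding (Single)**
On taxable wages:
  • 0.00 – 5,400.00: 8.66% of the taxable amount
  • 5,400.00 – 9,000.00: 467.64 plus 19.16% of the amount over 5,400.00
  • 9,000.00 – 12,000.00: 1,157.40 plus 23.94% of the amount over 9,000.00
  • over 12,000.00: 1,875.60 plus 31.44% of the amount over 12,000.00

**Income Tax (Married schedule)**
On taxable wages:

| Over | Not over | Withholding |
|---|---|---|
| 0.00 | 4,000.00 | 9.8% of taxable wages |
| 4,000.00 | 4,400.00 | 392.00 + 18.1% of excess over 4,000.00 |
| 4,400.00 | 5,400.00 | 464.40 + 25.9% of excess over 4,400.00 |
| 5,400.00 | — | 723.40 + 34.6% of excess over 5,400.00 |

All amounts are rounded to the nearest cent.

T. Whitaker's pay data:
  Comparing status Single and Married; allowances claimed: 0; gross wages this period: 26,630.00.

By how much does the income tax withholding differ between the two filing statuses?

1,593.71

Income Tax (Single): taxable = 26,630.00
  1,875.60 + 31.44% × (26,630.00 − 12,000.00) = 1,875.60 + 31.44% × 14,630.00 = 6,475.27
Income Tax (Married): taxable = 26,630.00
  723.40 + 34.6% × (26,630.00 − 5,400.00) = 723.40 + 34.6% × 21,230.00 = 8,068.98
Difference: |6,475.27 − 8,068.98| = 1,593.71 (higher under Married)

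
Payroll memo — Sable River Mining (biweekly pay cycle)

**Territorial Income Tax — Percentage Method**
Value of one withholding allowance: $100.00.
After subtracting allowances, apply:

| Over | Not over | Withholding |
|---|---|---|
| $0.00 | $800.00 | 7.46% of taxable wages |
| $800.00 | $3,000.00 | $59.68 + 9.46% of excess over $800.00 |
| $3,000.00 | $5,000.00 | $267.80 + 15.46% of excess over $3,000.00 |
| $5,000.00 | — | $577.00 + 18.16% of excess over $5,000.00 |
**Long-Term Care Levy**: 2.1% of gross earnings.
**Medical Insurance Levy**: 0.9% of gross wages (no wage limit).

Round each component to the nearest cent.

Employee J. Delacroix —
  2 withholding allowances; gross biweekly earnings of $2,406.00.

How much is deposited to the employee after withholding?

$2,141.13

Territorial Income Tax: taxable = $2,406.00 − 2×$100.00 = $2,206.00
  $59.68 + 9.46% × ($2,206.00 − $800.00) = $59.68 + 9.46% × $1,406.00 = $192.69
Long-Term Care Levy: 2.1% × $2,406.00 = $50.53
Medical Insurance Levy: 0.9% × $2,406.00 = $21.65
Total withheld: $192.69 + $50.53 + $21.65 = $264.87
Net pay: $2,406.00 − $264.87 = $2,141.13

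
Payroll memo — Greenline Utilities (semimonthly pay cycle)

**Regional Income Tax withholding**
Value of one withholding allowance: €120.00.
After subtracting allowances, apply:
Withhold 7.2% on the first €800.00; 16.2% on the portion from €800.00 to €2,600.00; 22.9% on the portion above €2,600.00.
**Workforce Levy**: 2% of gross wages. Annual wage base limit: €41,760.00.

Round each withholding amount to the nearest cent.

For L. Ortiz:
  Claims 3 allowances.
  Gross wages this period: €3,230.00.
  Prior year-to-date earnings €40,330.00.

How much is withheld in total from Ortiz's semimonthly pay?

€439.63

Regional Income Tax: taxable = €3,230.00 − 3×€120.00 = €2,870.00
  €349.20 + 22.9% × (€2,870.00 − €2,600.00) = €349.20 + 22.9% × €270.00 = €411.03
Workforce Levy: cap €41,760.00 − YTD €40,330.00 = €1,430.00 subject; 2% × €1,430.00 = €28.60
Total: €411.03 + €28.60 = €439.63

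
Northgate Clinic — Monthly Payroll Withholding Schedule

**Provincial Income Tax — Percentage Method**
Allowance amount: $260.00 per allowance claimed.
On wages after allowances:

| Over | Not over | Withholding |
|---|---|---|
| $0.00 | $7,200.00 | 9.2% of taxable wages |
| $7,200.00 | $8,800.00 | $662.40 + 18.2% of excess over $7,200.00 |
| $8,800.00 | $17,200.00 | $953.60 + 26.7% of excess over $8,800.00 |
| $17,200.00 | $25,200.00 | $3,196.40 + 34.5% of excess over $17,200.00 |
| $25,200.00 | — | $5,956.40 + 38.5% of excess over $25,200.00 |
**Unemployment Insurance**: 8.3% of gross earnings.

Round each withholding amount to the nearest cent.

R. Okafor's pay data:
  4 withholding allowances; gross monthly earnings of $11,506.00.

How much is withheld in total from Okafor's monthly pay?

$2,353.42

Provincial Income Tax: taxable = $11,506.00 − 4×$260.00 = $10,466.00
  $953.60 + 26.7% × ($10,466.00 − $8,800.00) = $953.60 + 26.7% × $1,666.00 = $1,398.42
Unemployment Insurance: 8.3% × $11,506.00 = $955.00
Total: $1,398.42 + $955.00 = $2,353.42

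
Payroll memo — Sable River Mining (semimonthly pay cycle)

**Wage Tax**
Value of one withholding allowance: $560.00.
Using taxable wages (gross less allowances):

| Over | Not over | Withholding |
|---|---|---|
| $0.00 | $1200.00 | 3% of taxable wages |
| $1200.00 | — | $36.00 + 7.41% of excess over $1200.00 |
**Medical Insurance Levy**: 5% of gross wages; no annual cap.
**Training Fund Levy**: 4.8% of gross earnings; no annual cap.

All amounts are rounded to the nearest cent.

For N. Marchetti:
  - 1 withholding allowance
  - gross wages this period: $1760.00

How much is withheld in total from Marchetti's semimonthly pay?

Wage Tax: taxable = $1760.00 − 1×$560.00 = $1200.00
  3% × $1200.00 = $36.00
Medical Insurance Levy: 5% × $1760.00 = $88.00
Training Fund Levy: 4.8% × $1760.00 = $84.48
Total: $36.00 + $88.00 + $84.48 = $208.48

$208.48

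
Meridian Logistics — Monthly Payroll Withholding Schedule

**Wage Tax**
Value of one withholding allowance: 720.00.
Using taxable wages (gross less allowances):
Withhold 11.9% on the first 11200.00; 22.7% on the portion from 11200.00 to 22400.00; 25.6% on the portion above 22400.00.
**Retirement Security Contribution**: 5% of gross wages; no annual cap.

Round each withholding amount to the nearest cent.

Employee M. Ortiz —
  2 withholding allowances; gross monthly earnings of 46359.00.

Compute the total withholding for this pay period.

Wage Tax: taxable = 46359.00 − 2×720.00 = 44919.00
  3875.20 + 25.6% × (44919.00 − 22400.00) = 3875.20 + 25.6% × 22519.00 = 9640.06
Retirement Security Contribution: 5% × 46359.00 = 2317.95
Total: 9640.06 + 2317.95 = 11958.01

11958.01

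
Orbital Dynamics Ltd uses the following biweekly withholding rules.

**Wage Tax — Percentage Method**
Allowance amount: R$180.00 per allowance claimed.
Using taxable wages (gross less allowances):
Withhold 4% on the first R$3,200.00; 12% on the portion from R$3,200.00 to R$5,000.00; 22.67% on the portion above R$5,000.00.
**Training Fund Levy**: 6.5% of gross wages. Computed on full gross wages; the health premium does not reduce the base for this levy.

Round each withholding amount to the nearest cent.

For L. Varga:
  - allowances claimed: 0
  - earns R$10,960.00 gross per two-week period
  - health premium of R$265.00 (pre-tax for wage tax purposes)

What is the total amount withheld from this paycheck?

R$2,347.46

Wage Tax: taxable = R$10,960.00 − R$265.00 = R$10,695.00
  R$344.00 + 22.67% × (R$10,695.00 − R$5,000.00) = R$344.00 + 22.67% × R$5,695.00 = R$1,635.06
Training Fund Levy: 6.5% × R$10,960.00 = R$712.40
Total: R$1,635.06 + R$712.40 = R$2,347.46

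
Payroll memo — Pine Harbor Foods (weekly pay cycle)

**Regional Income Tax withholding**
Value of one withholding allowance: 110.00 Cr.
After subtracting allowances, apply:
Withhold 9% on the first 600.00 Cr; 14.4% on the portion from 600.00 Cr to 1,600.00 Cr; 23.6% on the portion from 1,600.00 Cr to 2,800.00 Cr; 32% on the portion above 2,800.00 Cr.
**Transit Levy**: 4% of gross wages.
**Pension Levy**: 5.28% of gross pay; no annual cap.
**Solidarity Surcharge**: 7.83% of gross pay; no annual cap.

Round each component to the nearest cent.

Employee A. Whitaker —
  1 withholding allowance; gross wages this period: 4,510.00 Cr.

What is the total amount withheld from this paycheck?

1,764.86 Cr

Regional Income Tax: taxable = 4,510.00 Cr − 1×110.00 Cr = 4,400.00 Cr
  481.20 Cr + 32% × (4,400.00 Cr − 2,800.00 Cr) = 481.20 Cr + 32% × 1,600.00 Cr = 993.20 Cr
Transit Levy: 4% × 4,510.00 Cr = 180.40 Cr
Pension Levy: 5.28% × 4,510.00 Cr = 238.13 Cr
Solidarity Surcharge: 7.83% × 4,510.00 Cr = 353.13 Cr
Total: 993.20 Cr + 180.40 Cr + 238.13 Cr + 353.13 Cr = 1,764.86 Cr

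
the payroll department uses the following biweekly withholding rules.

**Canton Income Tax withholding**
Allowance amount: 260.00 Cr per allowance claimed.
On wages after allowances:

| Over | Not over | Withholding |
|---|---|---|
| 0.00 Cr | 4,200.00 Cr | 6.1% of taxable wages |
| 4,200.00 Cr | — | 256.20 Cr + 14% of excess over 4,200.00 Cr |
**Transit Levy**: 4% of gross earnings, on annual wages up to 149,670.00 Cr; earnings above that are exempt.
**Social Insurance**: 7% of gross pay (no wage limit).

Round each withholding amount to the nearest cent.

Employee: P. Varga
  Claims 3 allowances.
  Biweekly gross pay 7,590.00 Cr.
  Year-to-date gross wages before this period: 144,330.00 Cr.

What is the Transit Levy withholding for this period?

Transit Levy: cap 149,670.00 Cr − YTD 144,330.00 Cr = 5,340.00 Cr subject; 4% × 5,340.00 Cr = 213.60 Cr

213.60 Cr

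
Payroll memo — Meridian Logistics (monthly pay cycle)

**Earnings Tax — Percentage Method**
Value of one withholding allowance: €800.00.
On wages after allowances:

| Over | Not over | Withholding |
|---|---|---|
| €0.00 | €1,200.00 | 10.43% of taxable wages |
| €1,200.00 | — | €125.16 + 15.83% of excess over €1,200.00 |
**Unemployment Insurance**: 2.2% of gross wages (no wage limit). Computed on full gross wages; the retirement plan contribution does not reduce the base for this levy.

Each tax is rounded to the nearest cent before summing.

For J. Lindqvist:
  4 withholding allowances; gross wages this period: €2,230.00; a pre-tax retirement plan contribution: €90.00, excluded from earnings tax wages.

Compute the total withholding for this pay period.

Earnings Tax: taxable = €2,230.00 − €90.00 − 4×€800.00 = €-1,060.00
  Taxable ≤ 0 → €0.00
Unemployment Insurance: 2.2% × €2,230.00 = €49.06
Total: €0.00 + €49.06 = €49.06

€49.06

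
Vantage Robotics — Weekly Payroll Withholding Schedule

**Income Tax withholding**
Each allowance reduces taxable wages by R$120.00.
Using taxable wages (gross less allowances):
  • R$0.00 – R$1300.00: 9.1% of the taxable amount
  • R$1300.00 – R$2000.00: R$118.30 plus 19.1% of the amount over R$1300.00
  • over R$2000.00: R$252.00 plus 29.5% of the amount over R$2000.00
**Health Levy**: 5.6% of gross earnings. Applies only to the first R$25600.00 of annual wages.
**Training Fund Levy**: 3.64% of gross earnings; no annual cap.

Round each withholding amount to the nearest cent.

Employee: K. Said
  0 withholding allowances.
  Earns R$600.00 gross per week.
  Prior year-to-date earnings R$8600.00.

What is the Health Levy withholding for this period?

R$33.60

Health Levy: 5.6% × R$600.00 = R$33.60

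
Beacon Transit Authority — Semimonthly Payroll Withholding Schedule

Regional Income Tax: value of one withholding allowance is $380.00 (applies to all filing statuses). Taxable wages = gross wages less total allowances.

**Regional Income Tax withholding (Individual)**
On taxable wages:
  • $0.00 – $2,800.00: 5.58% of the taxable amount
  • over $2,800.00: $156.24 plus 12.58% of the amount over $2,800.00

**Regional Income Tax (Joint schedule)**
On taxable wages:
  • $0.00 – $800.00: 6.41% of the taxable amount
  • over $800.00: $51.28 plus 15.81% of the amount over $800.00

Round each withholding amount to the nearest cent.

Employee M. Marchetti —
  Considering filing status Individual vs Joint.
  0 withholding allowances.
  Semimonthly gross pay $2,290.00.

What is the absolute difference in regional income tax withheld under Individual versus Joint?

$159.07

Regional Income Tax (Individual): taxable = $2,290.00
  5.58% × $2,290.00 = $127.78
Regional Income Tax (Joint): taxable = $2,290.00
  $51.28 + 15.81% × ($2,290.00 − $800.00) = $51.28 + 15.81% × $1,490.00 = $286.85
Difference: |$127.78 − $286.85| = $159.07 (higher under Joint)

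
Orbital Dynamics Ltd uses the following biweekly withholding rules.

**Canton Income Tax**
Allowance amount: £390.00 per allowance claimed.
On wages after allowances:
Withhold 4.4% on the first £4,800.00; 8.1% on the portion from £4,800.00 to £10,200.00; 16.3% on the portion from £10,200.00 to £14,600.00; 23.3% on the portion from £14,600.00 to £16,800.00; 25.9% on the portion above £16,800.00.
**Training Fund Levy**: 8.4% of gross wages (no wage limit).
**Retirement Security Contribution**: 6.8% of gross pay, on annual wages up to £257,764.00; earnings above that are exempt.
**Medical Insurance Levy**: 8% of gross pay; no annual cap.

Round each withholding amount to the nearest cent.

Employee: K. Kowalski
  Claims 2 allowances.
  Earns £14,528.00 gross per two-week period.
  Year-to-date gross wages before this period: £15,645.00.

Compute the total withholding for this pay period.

£4,597.41

Canton Income Tax: taxable = £14,528.00 − 2×£390.00 = £13,748.00
  £648.60 + 16.3% × (£13,748.00 − £10,200.00) = £648.60 + 16.3% × £3,548.00 = £1,226.92
Training Fund Levy: 8.4% × £14,528.00 = £1,220.35
Retirement Security Contribution: 6.8% × £14,528.00 = £987.90
Medical Insurance Levy: 8% × £14,528.00 = £1,162.24
Total: £1,226.92 + £1,220.35 + £987.90 + £1,162.24 = £4,597.41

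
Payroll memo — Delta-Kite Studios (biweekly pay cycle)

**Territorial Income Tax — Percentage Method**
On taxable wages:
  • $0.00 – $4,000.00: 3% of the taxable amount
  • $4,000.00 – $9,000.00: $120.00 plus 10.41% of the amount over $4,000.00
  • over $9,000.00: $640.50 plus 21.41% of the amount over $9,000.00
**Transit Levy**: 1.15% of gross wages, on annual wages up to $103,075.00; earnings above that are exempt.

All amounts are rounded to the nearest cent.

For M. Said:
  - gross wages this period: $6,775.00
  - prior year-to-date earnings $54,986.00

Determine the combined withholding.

Territorial Income Tax: taxable = $6,775.00
  $120.00 + 10.41% × ($6,775.00 − $4,000.00) = $120.00 + 10.41% × $2,775.00 = $408.88
Transit Levy: 1.15% × $6,775.00 = $77.91
Total: $408.88 + $77.91 = $486.79

$486.79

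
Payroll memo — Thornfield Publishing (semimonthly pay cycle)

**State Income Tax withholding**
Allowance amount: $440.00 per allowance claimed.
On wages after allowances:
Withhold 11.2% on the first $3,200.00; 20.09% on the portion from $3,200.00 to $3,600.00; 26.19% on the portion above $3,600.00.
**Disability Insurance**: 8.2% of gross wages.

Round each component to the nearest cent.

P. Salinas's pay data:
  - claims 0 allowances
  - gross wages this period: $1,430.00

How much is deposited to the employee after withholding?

State Income Tax: taxable = $1,430.00
  11.2% × $1,430.00 = $160.16
Disability Insurance: 8.2% × $1,430.00 = $117.26
Total withheld: $160.16 + $117.26 = $277.42
Net pay: $1,430.00 − $277.42 = $1,152.58

$1,152.58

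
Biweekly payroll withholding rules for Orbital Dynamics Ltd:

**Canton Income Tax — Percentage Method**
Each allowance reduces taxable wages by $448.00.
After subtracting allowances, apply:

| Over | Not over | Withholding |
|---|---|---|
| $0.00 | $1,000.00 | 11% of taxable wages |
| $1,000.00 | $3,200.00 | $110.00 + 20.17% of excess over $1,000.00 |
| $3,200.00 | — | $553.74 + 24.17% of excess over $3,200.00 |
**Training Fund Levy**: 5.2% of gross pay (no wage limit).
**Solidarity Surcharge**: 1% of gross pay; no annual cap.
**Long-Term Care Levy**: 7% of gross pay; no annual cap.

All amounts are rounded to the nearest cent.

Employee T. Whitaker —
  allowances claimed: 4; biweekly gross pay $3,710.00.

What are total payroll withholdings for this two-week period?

$784.88

Canton Income Tax: taxable = $3,710.00 − 4×$448.00 = $1,918.00
  $110.00 + 20.17% × ($1,918.00 − $1,000.00) = $110.00 + 20.17% × $918.00 = $295.16
Training Fund Levy: 5.2% × $3,710.00 = $192.92
Solidarity Surcharge: 1% × $3,710.00 = $37.10
Long-Term Care Levy: 7% × $3,710.00 = $259.70
Total: $295.16 + $192.92 + $37.10 + $259.70 = $784.88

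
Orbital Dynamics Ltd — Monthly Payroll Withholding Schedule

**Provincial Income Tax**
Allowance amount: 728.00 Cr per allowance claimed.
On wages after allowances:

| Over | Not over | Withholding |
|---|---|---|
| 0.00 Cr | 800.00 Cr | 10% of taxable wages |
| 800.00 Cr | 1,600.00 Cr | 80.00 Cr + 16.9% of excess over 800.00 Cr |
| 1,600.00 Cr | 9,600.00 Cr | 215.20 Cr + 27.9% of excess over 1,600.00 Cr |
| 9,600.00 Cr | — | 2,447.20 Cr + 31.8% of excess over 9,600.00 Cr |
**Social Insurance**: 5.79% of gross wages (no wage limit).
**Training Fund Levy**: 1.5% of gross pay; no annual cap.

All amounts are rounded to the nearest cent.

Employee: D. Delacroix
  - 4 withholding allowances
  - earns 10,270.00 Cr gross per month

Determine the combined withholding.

Provincial Income Tax: taxable = 10,270.00 Cr − 4×728.00 Cr = 7,358.00 Cr
  215.20 Cr + 27.9% × (7,358.00 Cr − 1,600.00 Cr) = 215.20 Cr + 27.9% × 5,758.00 Cr = 1,821.68 Cr
Social Insurance: 5.79% × 10,270.00 Cr = 594.63 Cr
Training Fund Levy: 1.5% × 10,270.00 Cr = 154.05 Cr
Total: 1,821.68 Cr + 594.63 Cr + 154.05 Cr = 2,570.36 Cr

2,570.36 Cr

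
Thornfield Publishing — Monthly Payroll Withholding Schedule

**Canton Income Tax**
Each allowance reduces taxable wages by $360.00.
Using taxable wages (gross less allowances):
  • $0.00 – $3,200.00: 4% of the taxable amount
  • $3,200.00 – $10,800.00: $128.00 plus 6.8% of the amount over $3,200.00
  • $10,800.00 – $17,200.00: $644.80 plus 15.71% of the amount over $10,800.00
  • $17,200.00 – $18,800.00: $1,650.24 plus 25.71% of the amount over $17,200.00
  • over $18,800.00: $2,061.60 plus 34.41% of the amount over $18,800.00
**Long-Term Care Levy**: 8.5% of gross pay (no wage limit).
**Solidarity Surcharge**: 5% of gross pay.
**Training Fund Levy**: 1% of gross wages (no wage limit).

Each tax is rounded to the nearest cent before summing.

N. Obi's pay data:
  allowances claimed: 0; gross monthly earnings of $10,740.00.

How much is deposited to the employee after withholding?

$8,541.98

Canton Income Tax: taxable = $10,740.00
  $128.00 + 6.8% × ($10,740.00 − $3,200.00) = $128.00 + 6.8% × $7,540.00 = $640.72
Long-Term Care Levy: 8.5% × $10,740.00 = $912.90
Solidarity Surcharge: 5% × $10,740.00 = $537.00
Training Fund Levy: 1% × $10,740.00 = $107.40
Total withheld: $640.72 + $912.90 + $537.00 + $107.40 = $2,198.02
Net pay: $10,740.00 − $2,198.02 = $8,541.98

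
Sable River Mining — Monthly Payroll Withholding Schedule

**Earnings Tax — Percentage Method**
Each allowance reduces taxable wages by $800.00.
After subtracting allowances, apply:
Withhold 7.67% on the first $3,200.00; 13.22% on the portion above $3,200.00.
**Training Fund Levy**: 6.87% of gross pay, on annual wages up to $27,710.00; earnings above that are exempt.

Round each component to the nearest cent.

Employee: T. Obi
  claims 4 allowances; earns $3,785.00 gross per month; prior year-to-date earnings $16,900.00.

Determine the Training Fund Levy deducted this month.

Training Fund Levy: 6.87% × $3,785.00 = $260.03

$260.03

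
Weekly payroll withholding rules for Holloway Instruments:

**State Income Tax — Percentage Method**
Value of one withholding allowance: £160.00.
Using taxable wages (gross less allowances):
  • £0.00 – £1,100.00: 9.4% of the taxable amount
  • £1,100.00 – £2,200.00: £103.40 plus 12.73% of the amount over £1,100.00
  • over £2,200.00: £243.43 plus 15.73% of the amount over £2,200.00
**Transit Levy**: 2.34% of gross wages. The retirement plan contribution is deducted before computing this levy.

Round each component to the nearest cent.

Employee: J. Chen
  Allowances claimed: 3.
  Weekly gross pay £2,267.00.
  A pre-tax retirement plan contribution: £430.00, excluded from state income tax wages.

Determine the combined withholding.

State Income Tax: taxable = £2,267.00 − £430.00 − 3×£160.00 = £1,357.00
  £103.40 + 12.73% × (£1,357.00 − £1,100.00) = £103.40 + 12.73% × £257.00 = £136.12
Transit Levy: 2.34% × £1,837.00 = £42.99
Total: £136.12 + £42.99 = £179.11

£179.11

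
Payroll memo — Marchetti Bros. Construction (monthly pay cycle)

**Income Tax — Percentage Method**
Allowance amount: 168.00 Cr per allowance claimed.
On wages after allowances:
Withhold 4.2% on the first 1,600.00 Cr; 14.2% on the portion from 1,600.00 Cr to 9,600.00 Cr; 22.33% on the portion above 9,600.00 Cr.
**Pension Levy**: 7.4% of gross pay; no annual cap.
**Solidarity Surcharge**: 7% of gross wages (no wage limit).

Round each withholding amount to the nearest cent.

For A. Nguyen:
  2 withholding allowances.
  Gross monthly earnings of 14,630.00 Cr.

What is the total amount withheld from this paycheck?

Income Tax: taxable = 14,630.00 Cr − 2×168.00 Cr = 14,294.00 Cr
  1,203.20 Cr + 22.33% × (14,294.00 Cr − 9,600.00 Cr) = 1,203.20 Cr + 22.33% × 4,694.00 Cr = 2,251.37 Cr
Pension Levy: 7.4% × 14,630.00 Cr = 1,082.62 Cr
Solidarity Surcharge: 7% × 14,630.00 Cr = 1,024.10 Cr
Total: 2,251.37 Cr + 1,082.62 Cr + 1,024.10 Cr = 4,358.09 Cr

4,358.09 Cr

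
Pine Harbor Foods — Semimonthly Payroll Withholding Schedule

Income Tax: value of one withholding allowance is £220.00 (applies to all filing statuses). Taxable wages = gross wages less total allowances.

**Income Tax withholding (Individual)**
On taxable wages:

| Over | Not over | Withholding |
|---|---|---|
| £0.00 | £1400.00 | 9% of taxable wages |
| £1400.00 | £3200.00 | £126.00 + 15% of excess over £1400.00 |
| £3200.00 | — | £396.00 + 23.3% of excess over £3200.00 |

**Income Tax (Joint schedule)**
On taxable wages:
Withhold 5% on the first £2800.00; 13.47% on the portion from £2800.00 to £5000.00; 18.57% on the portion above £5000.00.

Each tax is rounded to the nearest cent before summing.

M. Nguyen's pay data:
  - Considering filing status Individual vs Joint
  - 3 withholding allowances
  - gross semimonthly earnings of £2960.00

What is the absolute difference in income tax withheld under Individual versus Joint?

Income Tax (Individual): taxable = £2960.00 − 3×£220.00 = £2300.00
  £126.00 + 15% × (£2300.00 − £1400.00) = £126.00 + 15% × £900.00 = £261.00
Income Tax (Joint): taxable = £2960.00 − 3×£220.00 = £2300.00
  5% × £2300.00 = £115.00
Difference: |£261.00 − £115.00| = £146.00 (higher under Individual)

£146.00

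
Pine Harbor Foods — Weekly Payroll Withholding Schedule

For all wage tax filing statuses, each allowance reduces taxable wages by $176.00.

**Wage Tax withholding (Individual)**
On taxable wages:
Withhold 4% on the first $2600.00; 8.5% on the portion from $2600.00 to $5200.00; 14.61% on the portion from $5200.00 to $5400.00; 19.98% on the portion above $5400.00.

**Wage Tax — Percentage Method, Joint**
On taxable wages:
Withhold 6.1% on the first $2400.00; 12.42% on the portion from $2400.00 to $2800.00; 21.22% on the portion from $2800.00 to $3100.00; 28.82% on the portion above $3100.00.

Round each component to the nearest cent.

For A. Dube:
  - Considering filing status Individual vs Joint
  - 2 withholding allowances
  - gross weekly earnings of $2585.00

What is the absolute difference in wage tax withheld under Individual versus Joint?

Wage Tax (Individual): taxable = $2585.00 − 2×$176.00 = $2233.00
  4% × $2233.00 = $89.32
Wage Tax (Joint): taxable = $2585.00 − 2×$176.00 = $2233.00
  6.1% × $2233.00 = $136.21
Difference: |$89.32 − $136.21| = $46.89 (higher under Joint)

$46.89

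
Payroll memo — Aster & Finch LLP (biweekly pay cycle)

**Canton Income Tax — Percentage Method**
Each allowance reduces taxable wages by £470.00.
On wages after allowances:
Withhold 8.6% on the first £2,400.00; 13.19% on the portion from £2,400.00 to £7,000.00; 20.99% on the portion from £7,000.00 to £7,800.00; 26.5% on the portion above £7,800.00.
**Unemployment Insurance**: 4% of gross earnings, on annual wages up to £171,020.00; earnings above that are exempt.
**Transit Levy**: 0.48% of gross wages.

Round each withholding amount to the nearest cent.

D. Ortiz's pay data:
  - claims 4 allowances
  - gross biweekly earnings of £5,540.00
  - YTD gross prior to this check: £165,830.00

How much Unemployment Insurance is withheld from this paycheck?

Unemployment Insurance: cap £171,020.00 − YTD £165,830.00 = £5,190.00 subject; 4% × £5,190.00 = £207.60

£207.60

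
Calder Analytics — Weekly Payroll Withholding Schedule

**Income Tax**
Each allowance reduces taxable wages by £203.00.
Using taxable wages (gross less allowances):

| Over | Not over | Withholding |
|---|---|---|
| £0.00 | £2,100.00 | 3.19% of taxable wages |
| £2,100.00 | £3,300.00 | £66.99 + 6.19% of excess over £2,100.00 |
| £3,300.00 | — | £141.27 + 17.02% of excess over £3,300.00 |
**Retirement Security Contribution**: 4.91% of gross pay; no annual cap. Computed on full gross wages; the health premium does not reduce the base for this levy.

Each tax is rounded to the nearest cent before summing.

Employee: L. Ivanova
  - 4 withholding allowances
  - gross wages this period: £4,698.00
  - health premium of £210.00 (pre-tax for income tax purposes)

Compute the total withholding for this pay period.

£435.94

Income Tax: taxable = £4,698.00 − £210.00 − 4×£203.00 = £3,676.00
  £141.27 + 17.02% × (£3,676.00 − £3,300.00) = £141.27 + 17.02% × £376.00 = £205.27
Retirement Security Contribution: 4.91% × £4,698.00 = £230.67
Total: £205.27 + £230.67 = £435.94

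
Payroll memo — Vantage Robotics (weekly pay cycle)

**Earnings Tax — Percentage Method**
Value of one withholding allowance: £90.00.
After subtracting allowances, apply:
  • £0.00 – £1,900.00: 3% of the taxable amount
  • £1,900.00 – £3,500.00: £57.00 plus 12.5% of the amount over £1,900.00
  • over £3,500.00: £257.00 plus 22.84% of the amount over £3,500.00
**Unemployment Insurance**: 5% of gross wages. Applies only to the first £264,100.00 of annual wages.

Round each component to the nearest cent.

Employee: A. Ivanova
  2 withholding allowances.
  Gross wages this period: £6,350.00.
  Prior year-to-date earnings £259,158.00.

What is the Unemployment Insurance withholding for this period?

£247.10

Unemployment Insurance: cap £264,100.00 − YTD £259,158.00 = £4,942.00 subject; 5% × £4,942.00 = £247.10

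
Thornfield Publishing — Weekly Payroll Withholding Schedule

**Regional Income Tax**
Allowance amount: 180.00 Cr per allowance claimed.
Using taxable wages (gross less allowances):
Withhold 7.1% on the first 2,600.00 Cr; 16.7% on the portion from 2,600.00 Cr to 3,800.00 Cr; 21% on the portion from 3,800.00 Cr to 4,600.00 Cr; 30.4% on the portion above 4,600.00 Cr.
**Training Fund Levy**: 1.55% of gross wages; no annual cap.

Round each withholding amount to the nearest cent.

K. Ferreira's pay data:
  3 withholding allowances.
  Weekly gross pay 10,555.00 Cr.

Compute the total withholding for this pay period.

2,362.76 Cr

Regional Income Tax: taxable = 10,555.00 Cr − 3×180.00 Cr = 10,015.00 Cr
  553.00 Cr + 30.4% × (10,015.00 Cr − 4,600.00 Cr) = 553.00 Cr + 30.4% × 5,415.00 Cr = 2,199.16 Cr
Training Fund Levy: 1.55% × 10,555.00 Cr = 163.60 Cr
Total: 2,199.16 Cr + 163.60 Cr = 2,362.76 Cr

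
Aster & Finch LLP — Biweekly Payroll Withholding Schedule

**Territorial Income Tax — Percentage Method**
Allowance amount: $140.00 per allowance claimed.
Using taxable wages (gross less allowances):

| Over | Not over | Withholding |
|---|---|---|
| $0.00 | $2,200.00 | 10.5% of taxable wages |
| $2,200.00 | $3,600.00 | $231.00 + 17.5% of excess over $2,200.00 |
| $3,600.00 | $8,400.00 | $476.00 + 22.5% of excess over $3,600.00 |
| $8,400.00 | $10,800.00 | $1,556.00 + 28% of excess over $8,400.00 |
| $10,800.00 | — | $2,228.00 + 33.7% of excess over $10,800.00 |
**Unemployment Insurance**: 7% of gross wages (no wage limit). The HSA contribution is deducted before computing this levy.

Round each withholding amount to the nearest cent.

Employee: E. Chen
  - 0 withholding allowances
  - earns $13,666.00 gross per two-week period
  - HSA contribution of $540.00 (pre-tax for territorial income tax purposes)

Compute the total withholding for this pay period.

$3,930.68

Territorial Income Tax: taxable = $13,666.00 − $540.00 = $13,126.00
  $2,228.00 + 33.7% × ($13,126.00 − $10,800.00) = $2,228.00 + 33.7% × $2,326.00 = $3,011.86
Unemployment Insurance: 7% × $13,126.00 = $918.82
Total: $3,011.86 + $918.82 = $3,930.68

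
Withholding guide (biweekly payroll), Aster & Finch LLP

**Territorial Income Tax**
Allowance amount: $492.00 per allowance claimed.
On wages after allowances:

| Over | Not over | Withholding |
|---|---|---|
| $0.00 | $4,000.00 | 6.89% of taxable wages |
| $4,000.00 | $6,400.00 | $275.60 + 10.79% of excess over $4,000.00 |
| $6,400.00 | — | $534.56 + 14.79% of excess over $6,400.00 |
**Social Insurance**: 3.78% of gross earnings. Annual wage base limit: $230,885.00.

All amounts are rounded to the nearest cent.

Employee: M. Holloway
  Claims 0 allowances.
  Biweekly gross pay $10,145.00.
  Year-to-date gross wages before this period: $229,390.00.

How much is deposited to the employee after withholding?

$9,000.04

Territorial Income Tax: taxable = $10,145.00
  $534.56 + 14.79% × ($10,145.00 − $6,400.00) = $534.56 + 14.79% × $3,745.00 = $1,088.45
Social Insurance: cap $230,885.00 − YTD $229,390.00 = $1,495.00 subject; 3.78% × $1,495.00 = $56.51
Total withheld: $1,088.45 + $56.51 = $1,144.96
Net pay: $10,145.00 − $1,144.96 = $9,000.04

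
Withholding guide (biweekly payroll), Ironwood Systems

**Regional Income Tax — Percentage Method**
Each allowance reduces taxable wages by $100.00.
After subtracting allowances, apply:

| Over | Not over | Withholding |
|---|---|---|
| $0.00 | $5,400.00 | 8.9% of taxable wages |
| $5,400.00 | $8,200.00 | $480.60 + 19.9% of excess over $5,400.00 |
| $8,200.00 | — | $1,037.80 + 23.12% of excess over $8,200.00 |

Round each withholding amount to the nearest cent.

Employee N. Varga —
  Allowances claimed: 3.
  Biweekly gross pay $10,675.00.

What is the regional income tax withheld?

Regional Income Tax: taxable = $10,675.00 − 3×$100.00 = $10,375.00
  $1,037.80 + 23.12% × ($10,375.00 − $8,200.00) = $1,037.80 + 23.12% × $2,175.00 = $1,540.66

$1,540.66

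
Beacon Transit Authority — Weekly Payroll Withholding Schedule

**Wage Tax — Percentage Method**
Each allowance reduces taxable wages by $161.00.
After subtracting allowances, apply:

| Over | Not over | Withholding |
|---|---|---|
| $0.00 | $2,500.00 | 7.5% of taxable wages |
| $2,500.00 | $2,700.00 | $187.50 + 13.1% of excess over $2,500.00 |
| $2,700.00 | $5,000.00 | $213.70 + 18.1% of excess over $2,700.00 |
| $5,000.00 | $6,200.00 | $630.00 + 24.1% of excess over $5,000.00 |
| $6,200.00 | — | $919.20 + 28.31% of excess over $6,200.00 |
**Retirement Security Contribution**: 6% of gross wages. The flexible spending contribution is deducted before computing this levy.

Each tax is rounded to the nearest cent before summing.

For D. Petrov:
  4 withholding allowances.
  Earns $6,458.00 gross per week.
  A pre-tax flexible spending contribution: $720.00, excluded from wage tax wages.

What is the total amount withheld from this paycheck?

$996.93

Wage Tax: taxable = $6,458.00 − $720.00 − 4×$161.00 = $5,094.00
  $630.00 + 24.1% × ($5,094.00 − $5,000.00) = $630.00 + 24.1% × $94.00 = $652.65
Retirement Security Contribution: 6% × $5,738.00 = $344.28
Total: $652.65 + $344.28 = $996.93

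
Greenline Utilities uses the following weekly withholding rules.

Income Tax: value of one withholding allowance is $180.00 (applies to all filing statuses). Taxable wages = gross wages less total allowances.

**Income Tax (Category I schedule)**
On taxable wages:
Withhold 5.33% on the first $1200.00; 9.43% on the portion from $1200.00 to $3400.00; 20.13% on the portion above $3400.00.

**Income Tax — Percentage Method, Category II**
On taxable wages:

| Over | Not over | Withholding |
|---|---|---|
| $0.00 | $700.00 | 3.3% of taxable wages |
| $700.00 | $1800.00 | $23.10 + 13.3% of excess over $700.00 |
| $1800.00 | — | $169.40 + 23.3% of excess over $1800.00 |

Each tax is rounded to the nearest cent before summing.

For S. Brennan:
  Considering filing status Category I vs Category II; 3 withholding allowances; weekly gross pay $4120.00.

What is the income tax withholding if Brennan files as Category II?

Income Tax (Category II): taxable = $4120.00 − 3×$180.00 = $3580.00
  $169.40 + 23.3% × ($3580.00 − $1800.00) = $169.40 + 23.3% × $1780.00 = $584.14

$584.14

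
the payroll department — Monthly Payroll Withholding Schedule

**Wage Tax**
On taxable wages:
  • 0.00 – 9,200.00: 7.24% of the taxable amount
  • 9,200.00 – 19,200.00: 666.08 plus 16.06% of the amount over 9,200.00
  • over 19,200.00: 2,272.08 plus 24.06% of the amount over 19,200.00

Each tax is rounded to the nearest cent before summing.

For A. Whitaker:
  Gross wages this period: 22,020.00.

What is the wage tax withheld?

2,950.57

Wage Tax: taxable = 22,020.00
  2,272.08 + 24.06% × (22,020.00 − 19,200.00) = 2,272.08 + 24.06% × 2,820.00 = 2,950.57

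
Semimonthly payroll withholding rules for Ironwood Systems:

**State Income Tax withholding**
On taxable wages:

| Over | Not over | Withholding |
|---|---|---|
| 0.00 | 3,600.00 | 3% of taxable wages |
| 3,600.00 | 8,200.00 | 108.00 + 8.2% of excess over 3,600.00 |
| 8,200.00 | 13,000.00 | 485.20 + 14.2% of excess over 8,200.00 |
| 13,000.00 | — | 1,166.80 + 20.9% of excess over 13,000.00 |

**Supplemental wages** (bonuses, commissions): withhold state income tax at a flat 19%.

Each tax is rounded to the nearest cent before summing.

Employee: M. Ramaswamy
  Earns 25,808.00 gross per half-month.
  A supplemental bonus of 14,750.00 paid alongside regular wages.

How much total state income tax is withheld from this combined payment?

6,646.17

State Income Tax: taxable = 25,808.00
  1,166.80 + 20.9% × (25,808.00 − 13,000.00) = 1,166.80 + 20.9% × 12,808.00 = 3,843.67
Supplemental (19% flat on bonus): 19% × 14,750.00 = 2,802.50
Total state income tax: 3,843.67 + 2,802.50 = 6,646.17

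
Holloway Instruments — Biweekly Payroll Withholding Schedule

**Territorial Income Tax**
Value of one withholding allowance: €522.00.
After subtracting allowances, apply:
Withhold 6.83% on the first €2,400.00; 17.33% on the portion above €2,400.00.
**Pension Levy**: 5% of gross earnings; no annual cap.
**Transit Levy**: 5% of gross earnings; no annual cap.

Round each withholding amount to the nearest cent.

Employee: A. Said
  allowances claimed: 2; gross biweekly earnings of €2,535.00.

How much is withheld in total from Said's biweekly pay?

€355.34

Territorial Income Tax: taxable = €2,535.00 − 2×€522.00 = €1,491.00
  6.83% × €1,491.00 = €101.84
Pension Levy: 5% × €2,535.00 = €126.75
Transit Levy: 5% × €2,535.00 = €126.75
Total: €101.84 + €126.75 + €126.75 = €355.34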